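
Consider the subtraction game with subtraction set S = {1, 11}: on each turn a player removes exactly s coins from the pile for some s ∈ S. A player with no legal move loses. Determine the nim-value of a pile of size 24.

G(0) = 0
G(1) = mex{0} = 1
G(2) = mex{1} = 0
G(3) = mex{0} = 1
G(4) = mex{1} = 0
G(5) = mex{0} = 1
G(6) = mex{1} = 0
G(7) = mex{0} = 1
G(8) = mex{1} = 0
G(9) = mex{0} = 1
G(10) = mex{1} = 0
G(11) = mex{0,0} = 1
G(12) = mex{1,1} = 0
G(13) = mex{0,0} = 1
G(14) = mex{1,1} = 0
G(15) = mex{0,0} = 1
G(16) = mex{1,1} = 0
G(17) = mex{0,0} = 1
G(18) = mex{1,1} = 0
G(19) = mex{0,0} = 1
G(20) = mex{1,1} = 0
G(21) = mex{0,0} = 1
G(22) = mex{1,1} = 0
G(23) = mex{0,0} = 1
G(24) = mex{1,1} = 0

0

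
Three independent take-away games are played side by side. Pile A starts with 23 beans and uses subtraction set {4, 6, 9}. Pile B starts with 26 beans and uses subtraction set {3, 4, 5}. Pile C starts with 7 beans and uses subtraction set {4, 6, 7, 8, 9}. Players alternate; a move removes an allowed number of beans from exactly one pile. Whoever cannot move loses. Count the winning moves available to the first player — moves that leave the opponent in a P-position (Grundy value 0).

Pile A, S = {4, 6, 9}:
G(0) = 0
G(1) = mex{} = 0
G(2) = mex{} = 0
G(3) = mex{} = 0
G(4) = mex{0} = 1
G(5) = mex{0} = 1
G(6) = mex{0,0} = 1
G(7) = mex{0,0} = 1
G(8) = mex{1,0} = 2
G(9) = mex{1,0,0} = 2
G(10) = mex{1,1,0} = 2
G(11) = mex{1,1,0} = 2
G(12) = mex{2,1,0} = 3
G(13) = mex{2,1,1} = 0
G(14) = mex{2,2,1} = 0
G(15) = mex{2,2,1} = 0
G(16) = mex{3,2,1} = 0
G(17) = mex{0,2,2} = 1
G(18) = mex{0,3,2} = 1
G(19) = mex{0,0,2} = 1
G(20) = mex{0,0,2} = 1
G(21) = mex{1,0,3} = 2
G(22) = mex{1,0,0} = 2
G(23) = mex{1,1,0} = 2
G_A(23) = 2.
Pile B, S = {3, 4, 5}:
n :  0  1  2  3  4  5  6  7  8  9 10 11 12 13 14 15 16 17 18 19 20 21 22 23 24 25 26
G :  0  0  0  1  1  1  2  2  0  0  0  1  1  1  2  2  0  0  0  1  1  1  2  2  0  0  0
G_B(26) = 0.
Pile C, S = {4, 6, 7, 8, 9}:
n : 0 1 2 3 4 5 6 7
G : 0 0 0 0 1 1 1 1
G_C(7) = 1.
Combined Grundy value = 2 ⊕ 0 ⊕ 1 = 3.
A winning move leaves total XOR = 0, i.e. changes one component's Grundy value g to g ⊕ X where X is the current total.
Pile A: need g' = 2⊕3 = 1. Options: 23−4→G=1, 23−6→G=1, 23−9→G=0. Hits: 2.
Pile B: need g' = 0⊕3 = 3. Options: 26−3→G=2, 26−4→G=2, 26−5→G=1. Hits: 0.
Pile C: need g' = 1⊕3 = 2. Options: 7−4→G=0, 7−6→G=0, 7−7→G=0. Hits: 0.

2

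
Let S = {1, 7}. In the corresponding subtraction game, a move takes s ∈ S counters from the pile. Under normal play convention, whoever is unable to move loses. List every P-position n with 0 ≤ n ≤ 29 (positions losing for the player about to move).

0, 2, 4, 6, 8, 10, 12, 14, 16, 18, 20, 22, 24, 26, 28

n :  0  1  2  3  4  5  6  7  8  9 10 11 12 13 14 15 16 17 18 19 20 21 22 23 24 25 26 27 28 29
G :  0  1  0  1  0  1  0  1  0  1  0  1  0  1  0  1  0  1  0  1  0  1  0  1  0  1  0  1  0  1
P-positions are exactly the n with G(n) = 0.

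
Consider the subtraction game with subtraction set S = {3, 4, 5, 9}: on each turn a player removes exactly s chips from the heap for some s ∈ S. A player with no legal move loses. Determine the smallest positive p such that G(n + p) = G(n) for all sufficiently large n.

n :  0  1  2  3  4  5  6  7  8  9 10 11 12 13 14 15 16 17 18 19 20 21 22 23 24 25 26 27 28 29
G :  0  0  0  1  1  1  2  2  0  3  3  1  4  2  0  0  0  1  1  1  2  2  0  3  3  1  4  2  0  0
G(n+14) = G(n) holds for n = 0,…,8 (a full window of length max(S) = 9), so the sequence is purely periodic with period 14.

14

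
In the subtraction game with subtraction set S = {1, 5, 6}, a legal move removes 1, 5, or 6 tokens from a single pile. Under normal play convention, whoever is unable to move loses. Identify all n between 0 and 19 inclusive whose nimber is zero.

n :  0  1  2  3  4  5  6  7  8  9 10 11 12 13 14 15 16 17 18 19
G :  0  1  0  1  0  1  2  3  2  3  2  0  1  0  1  0  1  2  3  2
P-positions are exactly the n with G(n) = 0.

0, 2, 4, 11, 13, 15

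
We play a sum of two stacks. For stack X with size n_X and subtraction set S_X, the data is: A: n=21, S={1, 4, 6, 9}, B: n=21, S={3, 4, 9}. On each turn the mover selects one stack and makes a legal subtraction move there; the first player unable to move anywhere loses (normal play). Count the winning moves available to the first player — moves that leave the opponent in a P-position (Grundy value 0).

Stack A, S = {1, 4, 6, 9}:
G(0) = 0
G(1) = mex{0} = 1
G(2) = mex{1} = 0
G(3) = mex{0} = 1
G(4) = mex{1,0} = 2
G(5) = mex{2,1} = 0
G(6) = mex{0,0,0} = 1
G(7) = mex{1,1,1} = 0
G(8) = mex{0,2,0} = 1
G(9) = mex{1,0,1,0} = 2
G(10) = mex{2,1,2,1} = 0
G(11) = mex{0,0,0,0} = 1
G(12) = mex{1,1,1,1} = 0
G(13) = mex{0,2,0,2} = 1
G(14) = mex{1,0,1,0} = 2
G(15) = mex{2,1,2,1} = 0
G(16) = mex{0,0,0,0} = 1
G(17) = mex{1,1,1,1} = 0
G(18) = mex{0,2,0,2} = 1
G(19) = mex{1,0,1,0} = 2
G(20) = mex{2,1,2,1} = 0
G(21) = mex{0,0,0,0} = 1
G_A(21) = 1.
Stack B, S = {3, 4, 9}:
n :  0  1  2  3  4  5  6  7  8  9 10 11 12 13 14 15 16 17 18 19 20 21
G :  0  0  0  1  1  1  2  0  0  3  1  1  2  0  0  0  1  1  1  2  0  0
G_B(21) = 0.
Combined Grundy value = 1 ⊕ 0 = 1.
A winning move leaves total XOR = 0, i.e. changes one component's Grundy value g to g ⊕ X where X is the current total.
Stack A: need g' = 1⊕1 = 0. Options: 21−1→G=0, 21−4→G=0, 21−6→G=0, 21−9→G=0. Hits: 4.
Stack B: need g' = 0⊕1 = 1. Options: 21−3→G=1, 21−4→G=1, 21−9→G=2. Hits: 2.

6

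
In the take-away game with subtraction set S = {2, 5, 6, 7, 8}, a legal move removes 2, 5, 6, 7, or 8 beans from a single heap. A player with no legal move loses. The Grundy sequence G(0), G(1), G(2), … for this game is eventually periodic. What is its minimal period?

13

G(0) = 0
G(1) = mex{} = 0
G(2) = mex{0} = 1
G(3) = mex{0} = 1
G(4) = mex{1} = 0
G(5) = mex{1,0} = 2
G(6) = mex{0,0,0} = 1
G(7) = mex{2,1,0,0} = 3
G(8) = mex{1,1,1,0,0} = 2
G(9) = mex{3,0,1,1,0} = 2
G(10) = mex{2,2,0,1,1} = 3
G(11) = mex{2,1,2,0,1} = 3
G(12) = mex{3,3,1,2,0} = 4
G(13) = mex{3,2,3,1,2} = 0
G(14) = mex{4,2,2,3,1} = 0
G(15) = mex{0,3,2,2,3} = 1
G(16) = mex{0,3,3,2,2} = 1
G(17) = mex{1,4,3,3,2} = 0
G(18) = mex{1,0,4,3,3} = 2
G(19) = mex{0,0,0,4,3} = 1
G(20) = mex{2,1,0,0,4} = 3
G(21) = mex{1,1,1,0,0} = 2
G(22) = mex{3,0,1,1,0} = 2
G(23) = mex{2,2,0,1,1} = 3
G(24) = mex{2,1,2,0,1} = 3
G(25) = mex{3,3,1,2,0} = 4
G(26) = mex{3,2,3,1,2} = 0
G(27) = mex{4,2,2,3,1} = 0
G(n+13) = G(n) holds for n = 0,…,7 (a full window of length max(S) = 8), so the sequence is purely periodic with period 13.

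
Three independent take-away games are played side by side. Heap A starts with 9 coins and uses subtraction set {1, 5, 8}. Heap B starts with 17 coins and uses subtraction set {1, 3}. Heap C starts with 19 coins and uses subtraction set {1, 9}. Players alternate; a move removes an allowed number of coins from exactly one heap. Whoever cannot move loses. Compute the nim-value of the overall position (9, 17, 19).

Heap A, S = {1, 5, 8}:
G(0) = 0
G(1) = mex{0} = 1
G(2) = mex{1} = 0
G(3) = mex{0} = 1
G(4) = mex{1} = 0
G(5) = mex{0,0} = 1
G(6) = mex{1,1} = 0
G(7) = mex{0,0} = 1
G(8) = mex{1,1,0} = 2
G(9) = mex{2,0,1} = 3
G_A(9) = 3.
Heap B, S = {1, 3}:
G(0) = 0
G(1) = mex{0} = 1
G(2) = mex{1} = 0
G(3) = mex{0,0} = 1
G(4) = mex{1,1} = 0
G(5) = mex{0,0} = 1
G(6) = mex{1,1} = 0
G(7) = mex{0,0} = 1
G(8) = mex{1,1} = 0
G(9) = mex{0,0} = 1
G(10) = mex{1,1} = 0
G(11) = mex{0,0} = 1
G(12) = mex{1,1} = 0
G(13) = mex{0,0} = 1
G(14) = mex{1,1} = 0
G(15) = mex{0,0} = 1
G(16) = mex{1,1} = 0
G(17) = mex{0,0} = 1
G_B(17) = 1.
Heap C, S = {1, 9}:
n :  0  1  2  3  4  5  6  7  8  9 10 11 12 13 14 15 16 17 18 19
G :  0  1  0  1  0  1  0  1  0  1  0  1  0  1  0  1  0  1  0  1
G_C(19) = 1.
Combined Grundy value = 3 ⊕ 1 ⊕ 1 = 3.

3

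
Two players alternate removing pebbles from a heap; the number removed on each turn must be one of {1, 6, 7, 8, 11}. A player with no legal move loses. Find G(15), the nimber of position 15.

n :  0  1  2  3  4  5  6  7  8  9 10 11 12 13 14 15
G :  0  1  0  1  0  1  2  3  2  3  2  3  4  5  0  1

1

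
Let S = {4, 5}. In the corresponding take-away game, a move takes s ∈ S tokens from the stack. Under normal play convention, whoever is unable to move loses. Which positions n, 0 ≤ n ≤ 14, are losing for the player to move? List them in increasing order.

0, 1, 2, 3, 9, 10, 11, 12

n :  0  1  2  3  4  5  6  7  8  9 10 11 12 13 14
G :  0  0  0  0  1  1  1  1  2  0  0  0  0  1  1
P-positions are exactly the n with G(n) = 0.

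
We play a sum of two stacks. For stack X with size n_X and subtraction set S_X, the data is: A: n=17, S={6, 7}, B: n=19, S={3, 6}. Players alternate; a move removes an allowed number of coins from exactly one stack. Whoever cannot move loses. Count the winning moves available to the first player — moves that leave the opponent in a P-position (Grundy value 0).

Stack A, S = {6, 7}:
G(0) = 0
G(1) = mex{} = 0
G(2) = mex{} = 0
G(3) = mex{} = 0
G(4) = mex{} = 0
G(5) = mex{} = 0
G(6) = mex{0} = 1
G(7) = mex{0,0} = 1
G(8) = mex{0,0} = 1
G(9) = mex{0,0} = 1
G(10) = mex{0,0} = 1
G(11) = mex{0,0} = 1
G(12) = mex{1,0} = 2
G(13) = mex{1,1} = 0
G(14) = mex{1,1} = 0
G(15) = mex{1,1} = 0
G(16) = mex{1,1} = 0
G(17) = mex{1,1} = 0
G_A(17) = 0.
Stack B, S = {3, 6}:
n :  0  1  2  3  4  5  6  7  8  9 10 11 12 13 14 15 16 17 18 19
G :  0  0  0  1  1  1  2  2  2  0  0  0  1  1  1  2  2  2  0  0
G_B(19) = 0.
Combined Grundy value = 0 ⊕ 0 = 0.
A winning move leaves total XOR = 0, i.e. changes one component's Grundy value g to g ⊕ X where X is the current total.
Stack A: target g' = 0⊕0 = 0, but every legal move changes the Grundy value (mex property), so 0 moves.
Stack B: target g' = 0⊕0 = 0, but every legal move changes the Grundy value (mex property), so 0 moves.

0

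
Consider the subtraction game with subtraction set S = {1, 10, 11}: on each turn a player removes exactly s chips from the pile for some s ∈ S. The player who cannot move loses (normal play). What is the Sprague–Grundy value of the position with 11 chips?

3

G(0) = 0
G(1) = mex{0} = 1
G(2) = mex{1} = 0
G(3) = mex{0} = 1
G(4) = mex{1} = 0
G(5) = mex{0} = 1
G(6) = mex{1} = 0
G(7) = mex{0} = 1
G(8) = mex{1} = 0
G(9) = mex{0} = 1
G(10) = mex{1,0} = 2
G(11) = mex{2,1,0} = 3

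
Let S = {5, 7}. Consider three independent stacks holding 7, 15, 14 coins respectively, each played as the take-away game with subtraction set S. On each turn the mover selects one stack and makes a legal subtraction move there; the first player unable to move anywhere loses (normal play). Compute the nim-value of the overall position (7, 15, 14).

All stacks use S = {5, 7}:
n :  0  1  2  3  4  5  6  7  8  9 10 11 12 13 14 15
G :  0  0  0  0  0  1  1  1  1  1  2  2  0  0  0  0
Stack A: G(7) = 1.
Stack B: G(15) = 0.
Stack C: G(14) = 0.
Combined Grundy value = 1 ⊕ 0 ⊕ 0 = 1.

1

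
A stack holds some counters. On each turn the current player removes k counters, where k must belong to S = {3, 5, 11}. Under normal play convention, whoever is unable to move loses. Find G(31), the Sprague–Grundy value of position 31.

2

G(0) = 0
G(1) = mex{} = 0
G(2) = mex{} = 0
G(3) = mex{0} = 1
G(4) = mex{0} = 1
G(5) = mex{0,0} = 1
G(6) = mex{1,0} = 2
G(7) = mex{1,0} = 2
G(8) = mex{1,1} = 0
G(9) = mex{2,1} = 0
G(10) = mex{2,1} = 0
G(11) = mex{0,2,0} = 1
G(12) = mex{0,2,0} = 1
G(13) = mex{0,0,0} = 1
G(14) = mex{1,0,1} = 2
G(15) = mex{1,0,1} = 2
G(16) = mex{1,1,1} = 0
G(17) = mex{2,1,2} = 0
G(18) = mex{2,1,2} = 0
G(19) = mex{0,2,0} = 1
G(20) = mex{0,2,0} = 1
G(21) = mex{0,0,0} = 1
G(22) = mex{1,0,1} = 2
G(23) = mex{1,0,1} = 2
G(24) = mex{1,1,1} = 0
G(25) = mex{2,1,2} = 0
G(26) = mex{2,1,2} = 0
G(27) = mex{0,2,0} = 1
G(28) = mex{0,2,0} = 1
G(29) = mex{0,0,0} = 1
G(30) = mex{1,0,1} = 2
G(31) = mex{1,0,1} = 2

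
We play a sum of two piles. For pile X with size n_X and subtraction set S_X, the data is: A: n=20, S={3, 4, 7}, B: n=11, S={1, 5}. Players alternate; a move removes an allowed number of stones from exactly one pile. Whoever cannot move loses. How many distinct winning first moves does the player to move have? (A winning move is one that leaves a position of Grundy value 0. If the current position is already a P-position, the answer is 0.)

Pile A, S = {3, 4, 7}:
n :  0  1  2  3  4  5  6  7  8  9 10 11 12 13 14 15 16 17 18 19 20
G :  0  0  0  1  1  1  2  2  2  3  0  0  0  1  1  1  2  2  2  3  0
G_A(20) = 0.
Pile B, S = {1, 5}:
n :  0  1  2  3  4  5  6  7  8  9 10 11
G :  0  1  0  1  0  1  0  1  0  1  0  1
G_B(11) = 1.
Combined Grundy value = 0 ⊕ 1 = 1.
A winning move leaves total XOR = 0, i.e. changes one component's Grundy value g to g ⊕ X where X is the current total.
Pile A: need g' = 0⊕1 = 1. Options: 20−3→G=2, 20−4→G=2, 20−7→G=1. Hits: 1.
Pile B: need g' = 1⊕1 = 0. Options: 11−1→G=0, 11−5→G=0. Hits: 2.

3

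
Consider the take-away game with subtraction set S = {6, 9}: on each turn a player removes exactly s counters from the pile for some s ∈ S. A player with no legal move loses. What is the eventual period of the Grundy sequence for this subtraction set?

G(0) = 0
G(1) = mex{} = 0
G(2) = mex{} = 0
G(3) = mex{} = 0
G(4) = mex{} = 0
G(5) = mex{} = 0
G(6) = mex{0} = 1
G(7) = mex{0} = 1
G(8) = mex{0} = 1
G(9) = mex{0,0} = 1
G(10) = mex{0,0} = 1
G(11) = mex{0,0} = 1
G(12) = mex{1,0} = 2
G(13) = mex{1,0} = 2
G(14) = mex{1,0} = 2
G(15) = mex{1,1} = 0
G(16) = mex{1,1} = 0
G(17) = mex{1,1} = 0
G(18) = mex{2,1} = 0
G(19) = mex{2,1} = 0
G(20) = mex{2,1} = 0
G(21) = mex{0,2} = 1
G(22) = mex{0,2} = 1
G(23) = mex{0,2} = 1
G(24) = mex{0,0} = 1
G(25) = mex{0,0} = 1
G(26) = mex{0,0} = 1
G(27) = mex{1,0} = 2
G(28) = mex{1,0} = 2
G(29) = mex{1,0} = 2
G(30) = mex{1,1} = 0
G(31) = mex{1,1} = 0
G(n+15) = G(n) holds for n = 0,…,8 (a full window of length max(S) = 9), so the sequence is purely periodic with period 15.

15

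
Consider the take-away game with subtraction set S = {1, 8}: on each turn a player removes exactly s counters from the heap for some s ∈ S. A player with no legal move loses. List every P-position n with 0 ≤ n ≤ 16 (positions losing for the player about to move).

n :  0  1  2  3  4  5  6  7  8  9 10 11 12 13 14 15 16
G :  0  1  0  1  0  1  0  1  2  0  1  0  1  0  1  0  1
P-positions are exactly the n with G(n) = 0.

0, 2, 4, 6, 9, 11, 13, 15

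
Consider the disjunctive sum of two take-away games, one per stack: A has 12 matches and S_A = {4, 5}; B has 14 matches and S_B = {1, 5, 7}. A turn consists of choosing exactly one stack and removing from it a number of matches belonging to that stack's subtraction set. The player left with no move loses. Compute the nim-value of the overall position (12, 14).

Stack A, S = {4, 5}:
G(0) = 0
G(1) = mex{} = 0
G(2) = mex{} = 0
G(3) = mex{} = 0
G(4) = mex{0} = 1
G(5) = mex{0,0} = 1
G(6) = mex{0,0} = 1
G(7) = mex{0,0} = 1
G(8) = mex{1,0} = 2
G(9) = mex{1,1} = 0
G(10) = mex{1,1} = 0
G(11) = mex{1,1} = 0
G(12) = mex{2,1} = 0
G_A(12) = 0.
Stack B, S = {1, 5, 7}:
G(0) = 0
G(1) = mex{0} = 1
G(2) = mex{1} = 0
G(3) = mex{0} = 1
G(4) = mex{1} = 0
G(5) = mex{0,0} = 1
G(6) = mex{1,1} = 0
G(7) = mex{0,0,0} = 1
G(8) = mex{1,1,1} = 0
G(9) = mex{0,0,0} = 1
G(10) = mex{1,1,1} = 0
G(11) = mex{0,0,0} = 1
G(12) = mex{1,1,1} = 0
G(13) = mex{0,0,0} = 1
G(14) = mex{1,1,1} = 0
G_B(14) = 0.
Combined Grundy value = 0 ⊕ 0 = 0.

0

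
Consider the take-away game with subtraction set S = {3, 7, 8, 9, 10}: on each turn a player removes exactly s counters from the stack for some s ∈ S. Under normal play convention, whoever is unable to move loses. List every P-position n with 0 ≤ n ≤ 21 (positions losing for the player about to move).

0, 1, 2, 6, 17, 18, 19

n :  0  1  2  3  4  5  6  7  8  9 10 11 12 13 14 15 16 17 18 19 20 21
G :  0  0  0  1  1  1  0  2  2  1  3  3  2  2  4  3  3  0  0  0  1  1
P-positions are exactly the n with G(n) = 0.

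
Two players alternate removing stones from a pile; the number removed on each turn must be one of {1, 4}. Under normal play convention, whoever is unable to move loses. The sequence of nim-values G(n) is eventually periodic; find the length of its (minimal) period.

n :  0  1  2  3  4  5  6  7  8  9 10 11 12 13 14
G :  0  1  0  1  2  0  1  0  1  2  0  1  0  1  2
G(n+5) = G(n) holds for n = 0,…,3 (a full window of length max(S) = 4), so the sequence is purely periodic with period 5.

5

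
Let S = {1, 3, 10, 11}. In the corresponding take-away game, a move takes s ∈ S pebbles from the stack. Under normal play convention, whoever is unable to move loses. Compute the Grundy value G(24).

n :  0  1  2  3  4  5  6  7  8  9 10 11 12 13 14 15 16 17 18 19 20 21 22 23 24
G :  0  1  0  1  0  1  0  1  0  1  2  3  2  3  2  3  2  3  2  3  0  1  0  1  0

0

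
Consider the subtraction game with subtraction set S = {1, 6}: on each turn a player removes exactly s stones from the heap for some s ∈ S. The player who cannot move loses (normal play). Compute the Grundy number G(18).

n :  0  1  2  3  4  5  6  7  8  9 10 11 12 13 14 15 16 17 18
G :  0  1  0  1  0  1  2  0  1  0  1  0  1  2  0  1  0  1  0

0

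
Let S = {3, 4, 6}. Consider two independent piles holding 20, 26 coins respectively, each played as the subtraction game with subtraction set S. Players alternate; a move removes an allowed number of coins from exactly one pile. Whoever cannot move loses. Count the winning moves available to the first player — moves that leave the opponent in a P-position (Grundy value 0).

All piles use S = {3, 4, 6}:
G(0) = 0
G(1) = mex{} = 0
G(2) = mex{} = 0
G(3) = mex{0} = 1
G(4) = mex{0,0} = 1
G(5) = mex{0,0} = 1
G(6) = mex{1,0,0} = 2
G(7) = mex{1,1,0} = 2
G(8) = mex{1,1,0} = 2
G(9) = mex{2,1,1} = 0
G(10) = mex{2,2,1} = 0
G(11) = mex{2,2,1} = 0
G(12) = mex{0,2,2} = 1
G(13) = mex{0,0,2} = 1
G(14) = mex{0,0,2} = 1
G(15) = mex{1,0,0} = 2
G(16) = mex{1,1,0} = 2
G(17) = mex{1,1,0} = 2
G(18) = mex{2,1,1} = 0
G(19) = mex{2,2,1} = 0
G(20) = mex{2,2,1} = 0
G(21) = mex{0,2,2} = 1
G(22) = mex{0,0,2} = 1
G(23) = mex{0,0,2} = 1
G(24) = mex{1,0,0} = 2
G(25) = mex{1,1,0} = 2
G(26) = mex{1,1,0} = 2
Pile A: G(20) = 0.
Pile B: G(26) = 2.
Combined Grundy value = 0 ⊕ 2 = 2.
A winning move leaves total XOR = 0, i.e. changes one component's Grundy value g to g ⊕ X where X is the current total.
Pile A: need g' = 0⊕2 = 2. Options: 20−3→G=2, 20−4→G=2, 20−6→G=1. Hits: 2.
Pile B: need g' = 2⊕2 = 0. Options: 26−3→G=1, 26−4→G=1, 26−6→G=0. Hits: 1.

3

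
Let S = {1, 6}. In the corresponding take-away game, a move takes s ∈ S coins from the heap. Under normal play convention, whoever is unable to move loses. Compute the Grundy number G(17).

1

G(0) = 0
G(1) = mex{0} = 1
G(2) = mex{1} = 0
G(3) = mex{0} = 1
G(4) = mex{1} = 0
G(5) = mex{0} = 1
G(6) = mex{1,0} = 2
G(7) = mex{2,1} = 0
G(8) = mex{0,0} = 1
G(9) = mex{1,1} = 0
G(10) = mex{0,0} = 1
G(11) = mex{1,1} = 0
G(12) = mex{0,2} = 1
G(13) = mex{1,0} = 2
G(14) = mex{2,1} = 0
G(15) = mex{0,0} = 1
G(16) = mex{1,1} = 0
G(17) = mex{0,0} = 1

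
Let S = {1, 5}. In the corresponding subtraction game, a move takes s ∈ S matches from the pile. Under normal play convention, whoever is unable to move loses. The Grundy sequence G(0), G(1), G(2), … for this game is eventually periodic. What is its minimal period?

n :  0  1  2  3  4  5  6  7  8  9 10 11 12 13 14
G :  0  1  0  1  0  1  0  1  0  1  0  1  0  1  0
G(n+2) = G(n) holds for n = 0,…,4 (a full window of length max(S) = 5), so the sequence is purely periodic with period 2.

2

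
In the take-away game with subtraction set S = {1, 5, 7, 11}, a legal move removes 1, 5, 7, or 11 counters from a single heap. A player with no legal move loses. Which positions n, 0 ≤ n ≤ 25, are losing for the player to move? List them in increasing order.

0, 2, 4, 6, 8, 10, 12, 14, 16, 18, 20, 22, 24

G(0) = 0
G(1) = mex{0} = 1
G(2) = mex{1} = 0
G(3) = mex{0} = 1
G(4) = mex{1} = 0
G(5) = mex{0,0} = 1
G(6) = mex{1,1} = 0
G(7) = mex{0,0,0} = 1
G(8) = mex{1,1,1} = 0
G(9) = mex{0,0,0} = 1
G(10) = mex{1,1,1} = 0
G(11) = mex{0,0,0,0} = 1
G(12) = mex{1,1,1,1} = 0
G(13) = mex{0,0,0,0} = 1
G(14) = mex{1,1,1,1} = 0
G(15) = mex{0,0,0,0} = 1
G(16) = mex{1,1,1,1} = 0
G(17) = mex{0,0,0,0} = 1
G(18) = mex{1,1,1,1} = 0
G(19) = mex{0,0,0,0} = 1
G(20) = mex{1,1,1,1} = 0
G(21) = mex{0,0,0,0} = 1
G(22) = mex{1,1,1,1} = 0
G(23) = mex{0,0,0,0} = 1
G(24) = mex{1,1,1,1} = 0
G(25) = mex{0,0,0,0} = 1
P-positions are exactly the n with G(n) = 0.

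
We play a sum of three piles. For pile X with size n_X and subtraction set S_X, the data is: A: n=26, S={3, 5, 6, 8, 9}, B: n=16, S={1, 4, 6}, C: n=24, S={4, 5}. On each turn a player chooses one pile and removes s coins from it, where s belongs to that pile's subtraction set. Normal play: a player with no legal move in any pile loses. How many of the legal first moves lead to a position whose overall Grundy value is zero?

0

Pile A, S = {3, 5, 6, 8, 9}:
G(0) = 0
G(1) = mex{} = 0
G(2) = mex{} = 0
G(3) = mex{0} = 1
G(4) = mex{0} = 1
G(5) = mex{0,0} = 1
G(6) = mex{1,0,0} = 2
G(7) = mex{1,0,0} = 2
G(8) = mex{1,1,0,0} = 2
G(9) = mex{2,1,1,0,0} = 3
G(10) = mex{2,1,1,0,0} = 3
G(11) = mex{2,2,1,1,0} = 3
G(12) = mex{3,2,2,1,1} = 0
G(13) = mex{3,2,2,1,1} = 0
G(14) = mex{3,3,2,2,1} = 0
G(15) = mex{0,3,3,2,2} = 1
G(16) = mex{0,3,3,2,2} = 1
G(17) = mex{0,0,3,3,2} = 1
G(18) = mex{1,0,0,3,3} = 2
G(19) = mex{1,0,0,3,3} = 2
G(20) = mex{1,1,0,0,3} = 2
G(21) = mex{2,1,1,0,0} = 3
G(22) = mex{2,1,1,0,0} = 3
G(23) = mex{2,2,1,1,0} = 3
G(24) = mex{3,2,2,1,1} = 0
G(25) = mex{3,2,2,1,1} = 0
G(26) = mex{3,3,2,2,1} = 0
G_A(26) = 0.
Pile B, S = {1, 4, 6}:
n :  0  1  2  3  4  5  6  7  8  9 10 11 12 13 14 15 16
G :  0  1  0  1  2  0  1  0  1  2  0  1  0  1  2  0  1
G_B(16) = 1.
Pile C, S = {4, 5}:
G(0) = 0
G(1) = mex{} = 0
G(2) = mex{} = 0
G(3) = mex{} = 0
G(4) = mex{0} = 1
G(5) = mex{0,0} = 1
G(6) = mex{0,0} = 1
G(7) = mex{0,0} = 1
G(8) = mex{1,0} = 2
G(9) = mex{1,1} = 0
G(10) = mex{1,1} = 0
G(11) = mex{1,1} = 0
G(12) = mex{2,1} = 0
G(13) = mex{0,2} = 1
G(14) = mex{0,0} = 1
G(15) = mex{0,0} = 1
G(16) = mex{0,0} = 1
G(17) = mex{1,0} = 2
G(18) = mex{1,1} = 0
G(19) = mex{1,1} = 0
G(20) = mex{1,1} = 0
G(21) = mex{2,1} = 0
G(22) = mex{0,2} = 1
G(23) = mex{0,0} = 1
G(24) = mex{0,0} = 1
G_C(24) = 1.
Combined Grundy value = 0 ⊕ 1 ⊕ 1 = 0.
A winning move leaves total XOR = 0, i.e. changes one component's Grundy value g to g ⊕ X where X is the current total.
Pile A: target g' = 0⊕0 = 0, but every legal move changes the Grundy value (mex property), so 0 moves.
Pile B: target g' = 1⊕0 = 1, but every legal move changes the Grundy value (mex property), so 0 moves.
Pile C: target g' = 1⊕0 = 1, but every legal move changes the Grundy value (mex property), so 0 moves.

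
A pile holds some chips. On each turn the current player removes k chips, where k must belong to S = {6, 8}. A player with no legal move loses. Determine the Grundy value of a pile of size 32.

0

n :  0  1  2  3  4  5  6  7  8  9 10 11 12 13 14 15 16 17 18 19 20 21 22 23 24 25 26 27 28 29 30 31 32
G :  0  0  0  0  0  0  1  1  1  1  1  1  2  2  0  0  0  0  0  0  1  1  1  1  1  1  2  2  0  0  0  0  0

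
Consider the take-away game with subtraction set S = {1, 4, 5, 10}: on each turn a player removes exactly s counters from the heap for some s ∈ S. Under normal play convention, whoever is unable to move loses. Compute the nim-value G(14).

0

G(0) = 0
G(1) = mex{0} = 1
G(2) = mex{1} = 0
G(3) = mex{0} = 1
G(4) = mex{1,0} = 2
G(5) = mex{2,1,0} = 3
G(6) = mex{3,0,1} = 2
G(7) = mex{2,1,0} = 3
G(8) = mex{3,2,1} = 0
G(9) = mex{0,3,2} = 1
G(10) = mex{1,2,3,0} = 4
G(11) = mex{4,3,2,1} = 0
G(12) = mex{0,0,3,0} = 1
G(13) = mex{1,1,0,1} = 2
G(14) = mex{2,4,1,2} = 0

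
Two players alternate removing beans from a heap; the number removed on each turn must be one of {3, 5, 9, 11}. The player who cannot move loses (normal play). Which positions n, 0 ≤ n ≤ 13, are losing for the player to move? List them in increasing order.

n :  0  1  2  3  4  5  6  7  8  9 10 11 12 13
G :  0  0  0  1  1  1  2  2  0  3  3  1  4  2
P-positions are exactly the n with G(n) = 0.

0, 1, 2, 8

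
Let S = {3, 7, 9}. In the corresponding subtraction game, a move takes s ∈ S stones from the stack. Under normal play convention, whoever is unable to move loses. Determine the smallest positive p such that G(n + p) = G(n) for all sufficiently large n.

2

n :  0  1  2  3  4  5  6  7  8  9 10 11 12 13 14 15 16 17 18 19 20 21 22 23 24 25 26
G :  0  0  0  1  1  1  0  2  2  1  3  3  0  2  0  1  0  1  0  1  0  1  0  1  0  1  0
From n = 14 onward G(n+2) = G(n); since this holds over max(S) = 9 consecutive positions the period is 2 (pre-period 14).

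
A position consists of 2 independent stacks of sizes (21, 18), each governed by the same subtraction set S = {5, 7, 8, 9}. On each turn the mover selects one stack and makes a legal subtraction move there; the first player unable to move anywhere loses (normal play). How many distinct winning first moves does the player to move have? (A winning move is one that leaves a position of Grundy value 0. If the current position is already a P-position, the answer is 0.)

All stacks use S = {5, 7, 8, 9}:
n :  0  1  2  3  4  5  6  7  8  9 10 11 12 13 14 15 16 17 18 19 20 21
G :  0  0  0  0  0  1  1  1  1  1  2  2  2  2  0  0  0  0  0  1  1  1
Stack A: G(21) = 1.
Stack B: G(18) = 0.
Combined Grundy value = 1 ⊕ 0 = 1.
A winning move leaves total XOR = 0, i.e. changes one component's Grundy value g to g ⊕ X where X is the current total.
Stack A: need g' = 1⊕1 = 0. Options: 21−5→G=0, 21−7→G=0, 21−8→G=2, 21−9→G=2. Hits: 2.
Stack B: need g' = 0⊕1 = 1. Options: 18−5→G=2, 18−7→G=2, 18−8→G=2, 18−9→G=1. Hits: 1.

3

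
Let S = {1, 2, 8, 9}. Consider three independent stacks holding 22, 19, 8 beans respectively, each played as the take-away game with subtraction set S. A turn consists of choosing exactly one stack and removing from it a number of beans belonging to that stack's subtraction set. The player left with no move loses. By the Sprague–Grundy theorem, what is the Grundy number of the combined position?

All stacks use S = {1, 2, 8, 9}:
n :  0  1  2  3  4  5  6  7  8  9 10 11 12 13 14 15 16 17 18 19 20 21 22
G :  0  1  2  0  1  2  0  1  2  3  0  1  2  0  1  2  0  1  2  3  0  1  2
Stack A: G(22) = 2.
Stack B: G(19) = 3.
Stack C: G(8) = 2.
Combined Grundy value = 2 ⊕ 3 ⊕ 2 = 3.

3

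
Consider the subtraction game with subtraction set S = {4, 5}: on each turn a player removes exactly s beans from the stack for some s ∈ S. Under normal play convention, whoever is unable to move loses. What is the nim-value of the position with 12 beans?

0

n :  0  1  2  3  4  5  6  7  8  9 10 11 12
G :  0  0  0  0  1  1  1  1  2  0  0  0  0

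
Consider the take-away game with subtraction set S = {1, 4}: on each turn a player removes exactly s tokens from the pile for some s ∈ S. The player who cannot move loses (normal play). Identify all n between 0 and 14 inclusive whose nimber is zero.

0, 2, 5, 7, 10, 12

G(0) = 0
G(1) = mex{0} = 1
G(2) = mex{1} = 0
G(3) = mex{0} = 1
G(4) = mex{1,0} = 2
G(5) = mex{2,1} = 0
G(6) = mex{0,0} = 1
G(7) = mex{1,1} = 0
G(8) = mex{0,2} = 1
G(9) = mex{1,0} = 2
G(10) = mex{2,1} = 0
G(11) = mex{0,0} = 1
G(12) = mex{1,1} = 0
G(13) = mex{0,2} = 1
G(14) = mex{1,0} = 2
P-positions are exactly the n with G(n) = 0.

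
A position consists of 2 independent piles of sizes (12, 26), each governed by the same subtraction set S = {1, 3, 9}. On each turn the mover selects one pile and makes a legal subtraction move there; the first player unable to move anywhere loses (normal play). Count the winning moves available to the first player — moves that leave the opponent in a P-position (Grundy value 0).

All piles use S = {1, 3, 9}:
n :  0  1  2  3  4  5  6  7  8  9 10 11 12 13 14 15 16 17 18 19 20 21 22 23 24 25 26
G :  0  1  0  1  0  1  0  1  0  1  0  1  0  1  0  1  0  1  0  1  0  1  0  1  0  1  0
Pile A: G(12) = 0.
Pile B: G(26) = 0.
Combined Grundy value = 0 ⊕ 0 = 0.
A winning move leaves total XOR = 0, i.e. changes one component's Grundy value g to g ⊕ X where X is the current total.
Pile A: target g' = 0⊕0 = 0, but every legal move changes the Grundy value (mex property), so 0 moves.
Pile B: target g' = 0⊕0 = 0, but every legal move changes the Grundy value (mex property), so 0 moves.

0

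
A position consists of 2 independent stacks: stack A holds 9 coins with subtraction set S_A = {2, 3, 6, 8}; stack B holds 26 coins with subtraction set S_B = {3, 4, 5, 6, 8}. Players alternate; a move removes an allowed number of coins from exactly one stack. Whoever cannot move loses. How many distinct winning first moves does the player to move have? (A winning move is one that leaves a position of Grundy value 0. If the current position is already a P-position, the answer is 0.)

3

Stack A, S = {2, 3, 6, 8}:
n : 0 1 2 3 4 5 6 7 8 9
G : 0 0 1 1 2 0 3 1 2 2
G_A(9) = 2.
Stack B, S = {3, 4, 5, 6, 8}:
G(0) = 0
G(1) = mex{} = 0
G(2) = mex{} = 0
G(3) = mex{0} = 1
G(4) = mex{0,0} = 1
G(5) = mex{0,0,0} = 1
G(6) = mex{1,0,0,0} = 2
G(7) = mex{1,1,0,0} = 2
G(8) = mex{1,1,1,0,0} = 2
G(9) = mex{2,1,1,1,0} = 3
G(10) = mex{2,2,1,1,0} = 3
G(11) = mex{2,2,2,1,1} = 0
G(12) = mex{3,2,2,2,1} = 0
G(13) = mex{3,3,2,2,1} = 0
G(14) = mex{0,3,3,2,2} = 1
G(15) = mex{0,0,3,3,2} = 1
G(16) = mex{0,0,0,3,2} = 1
G(17) = mex{1,0,0,0,3} = 2
G(18) = mex{1,1,0,0,3} = 2
G(19) = mex{1,1,1,0,0} = 2
G(20) = mex{2,1,1,1,0} = 3
G(21) = mex{2,2,1,1,0} = 3
G(22) = mex{2,2,2,1,1} = 0
G(23) = mex{3,2,2,2,1} = 0
G(24) = mex{3,3,2,2,1} = 0
G(25) = mex{0,3,3,2,2} = 1
G(26) = mex{0,0,3,3,2} = 1
G_B(26) = 1.
Combined Grundy value = 2 ⊕ 1 = 3.
A winning move leaves total XOR = 0, i.e. changes one component's Grundy value g to g ⊕ X where X is the current total.
Stack A: need g' = 2⊕3 = 1. Options: 9−2→G=1, 9−3→G=3, 9−6→G=1, 9−8→G=0. Hits: 2.
Stack B: need g' = 1⊕3 = 2. Options: 26−3→G=0, 26−4→G=0, 26−5→G=3, 26−6→G=3, 26−8→G=2. Hits: 1.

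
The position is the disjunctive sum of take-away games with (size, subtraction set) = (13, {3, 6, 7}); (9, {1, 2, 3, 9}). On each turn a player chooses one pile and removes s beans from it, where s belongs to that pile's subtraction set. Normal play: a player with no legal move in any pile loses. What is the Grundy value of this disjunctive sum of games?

Pile A, S = {3, 6, 7}:
G(0) = 0
G(1) = mex{} = 0
G(2) = mex{} = 0
G(3) = mex{0} = 1
G(4) = mex{0} = 1
G(5) = mex{0} = 1
G(6) = mex{1,0} = 2
G(7) = mex{1,0,0} = 2
G(8) = mex{1,0,0} = 2
G(9) = mex{2,1,0} = 3
G(10) = mex{2,1,1} = 0
G(11) = mex{2,1,1} = 0
G(12) = mex{3,2,1} = 0
G(13) = mex{0,2,2} = 1
G_A(13) = 1.
Pile B, S = {1, 2, 3, 9}:
G(0) = 0
G(1) = mex{0} = 1
G(2) = mex{1,0} = 2
G(3) = mex{2,1,0} = 3
G(4) = mex{3,2,1} = 0
G(5) = mex{0,3,2} = 1
G(6) = mex{1,0,3} = 2
G(7) = mex{2,1,0} = 3
G(8) = mex{3,2,1} = 0
G(9) = mex{0,3,2,0} = 1
G_B(9) = 1.
Combined Grundy value = 1 ⊕ 1 = 0.

0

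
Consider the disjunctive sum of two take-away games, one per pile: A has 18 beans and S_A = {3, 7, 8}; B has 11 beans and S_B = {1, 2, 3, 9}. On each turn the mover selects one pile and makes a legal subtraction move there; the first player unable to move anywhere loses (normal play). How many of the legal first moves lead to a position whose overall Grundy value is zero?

3

Pile A, S = {3, 7, 8}:
G(0) = 0
G(1) = mex{} = 0
G(2) = mex{} = 0
G(3) = mex{0} = 1
G(4) = mex{0} = 1
G(5) = mex{0} = 1
G(6) = mex{1} = 0
G(7) = mex{1,0} = 2
G(8) = mex{1,0,0} = 2
G(9) = mex{0,0,0} = 1
G(10) = mex{2,1,0} = 3
G(11) = mex{2,1,1} = 0
G(12) = mex{1,1,1} = 0
G(13) = mex{3,0,1} = 2
G(14) = mex{0,2,0} = 1
G(15) = mex{0,2,2} = 1
G(16) = mex{2,1,2} = 0
G(17) = mex{1,3,1} = 0
G(18) = mex{1,0,3} = 2
G_A(18) = 2.
Pile B, S = {1, 2, 3, 9}:
n :  0  1  2  3  4  5  6  7  8  9 10 11
G :  0  1  2  3  0  1  2  3  0  1  2  3
G_B(11) = 3.
Combined Grundy value = 2 ⊕ 3 = 1.
A winning move leaves total XOR = 0, i.e. changes one component's Grundy value g to g ⊕ X where X is the current total.
Pile A: need g' = 2⊕1 = 3. Options: 18−3→G=1, 18−7→G=0, 18−8→G=3. Hits: 1.
Pile B: need g' = 3⊕1 = 2. Options: 11−1→G=2, 11−2→G=1, 11−3→G=0, 11−9→G=2. Hits: 2.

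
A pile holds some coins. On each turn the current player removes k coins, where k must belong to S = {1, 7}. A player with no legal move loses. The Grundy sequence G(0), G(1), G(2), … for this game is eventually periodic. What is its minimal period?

2

G(0) = 0
G(1) = mex{0} = 1
G(2) = mex{1} = 0
G(3) = mex{0} = 1
G(4) = mex{1} = 0
G(5) = mex{0} = 1
G(6) = mex{1} = 0
G(7) = mex{0,0} = 1
G(8) = mex{1,1} = 0
G(9) = mex{0,0} = 1
G(10) = mex{1,1} = 0
G(11) = mex{0,0} = 1
G(12) = mex{1,1} = 0
G(13) = mex{0,0} = 1
G(14) = mex{1,1} = 0
G(n+2) = G(n) holds for n = 0,…,6 (a full window of length max(S) = 7), so the sequence is purely periodic with period 2.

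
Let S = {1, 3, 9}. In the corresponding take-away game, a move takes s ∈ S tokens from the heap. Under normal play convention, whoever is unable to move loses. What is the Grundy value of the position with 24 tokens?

0

G(0) = 0
G(1) = mex{0} = 1
G(2) = mex{1} = 0
G(3) = mex{0,0} = 1
G(4) = mex{1,1} = 0
G(5) = mex{0,0} = 1
G(6) = mex{1,1} = 0
G(7) = mex{0,0} = 1
G(8) = mex{1,1} = 0
G(9) = mex{0,0,0} = 1
G(10) = mex{1,1,1} = 0
G(11) = mex{0,0,0} = 1
G(12) = mex{1,1,1} = 0
G(13) = mex{0,0,0} = 1
G(14) = mex{1,1,1} = 0
G(15) = mex{0,0,0} = 1
G(16) = mex{1,1,1} = 0
G(17) = mex{0,0,0} = 1
G(18) = mex{1,1,1} = 0
G(19) = mex{0,0,0} = 1
G(20) = mex{1,1,1} = 0
G(21) = mex{0,0,0} = 1
G(22) = mex{1,1,1} = 0
G(23) = mex{0,0,0} = 1
G(24) = mex{1,1,1} = 0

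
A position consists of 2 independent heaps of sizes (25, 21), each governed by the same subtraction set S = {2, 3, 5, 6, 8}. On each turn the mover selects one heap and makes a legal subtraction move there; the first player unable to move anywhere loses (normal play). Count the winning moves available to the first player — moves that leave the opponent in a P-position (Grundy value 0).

2

All heaps use S = {2, 3, 5, 6, 8}:
G(0) = 0
G(1) = mex{} = 0
G(2) = mex{0} = 1
G(3) = mex{0,0} = 1
G(4) = mex{1,0} = 2
G(5) = mex{1,1,0} = 2
G(6) = mex{2,1,0,0} = 3
G(7) = mex{2,2,1,0} = 3
G(8) = mex{3,2,1,1,0} = 4
G(9) = mex{3,3,2,1,0} = 4
G(10) = mex{4,3,2,2,1} = 0
G(11) = mex{4,4,3,2,1} = 0
G(12) = mex{0,4,3,3,2} = 1
G(13) = mex{0,0,4,3,2} = 1
G(14) = mex{1,0,4,4,3} = 2
G(15) = mex{1,1,0,4,3} = 2
G(16) = mex{2,1,0,0,4} = 3
G(17) = mex{2,2,1,0,4} = 3
G(18) = mex{3,2,1,1,0} = 4
G(19) = mex{3,3,2,1,0} = 4
G(20) = mex{4,3,2,2,1} = 0
G(21) = mex{4,4,3,2,1} = 0
G(22) = mex{0,4,3,3,2} = 1
G(23) = mex{0,0,4,3,2} = 1
G(24) = mex{1,0,4,4,3} = 2
G(25) = mex{1,1,0,4,3} = 2
Heap A: G(25) = 2.
Heap B: G(21) = 0.
Combined Grundy value = 2 ⊕ 0 = 2.
A winning move leaves total XOR = 0, i.e. changes one component's Grundy value g to g ⊕ X where X is the current total.
Heap A: need g' = 2⊕2 = 0. Options: 25−2→G=1, 25−3→G=1, 25−5→G=0, 25−6→G=4, 25−8→G=3. Hits: 1.
Heap B: need g' = 0⊕2 = 2. Options: 21−2→G=4, 21−3→G=4, 21−5→G=3, 21−6→G=2, 21−8→G=1. Hits: 1.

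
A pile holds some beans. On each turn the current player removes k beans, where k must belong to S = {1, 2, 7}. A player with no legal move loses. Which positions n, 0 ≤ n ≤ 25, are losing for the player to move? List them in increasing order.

0, 3, 6, 9, 12, 15, 18, 21, 24

n :  0  1  2  3  4  5  6  7  8  9 10 11 12 13 14 15 16 17 18 19 20 21 22 23 24 25
G :  0  1  2  0  1  2  0  1  2  0  1  2  0  1  2  0  1  2  0  1  2  0  1  2  0  1
P-positions are exactly the n with G(n) = 0.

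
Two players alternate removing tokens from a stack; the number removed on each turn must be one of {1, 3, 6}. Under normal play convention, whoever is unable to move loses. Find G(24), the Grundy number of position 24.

2

G(0) = 0
G(1) = mex{0} = 1
G(2) = mex{1} = 0
G(3) = mex{0,0} = 1
G(4) = mex{1,1} = 0
G(5) = mex{0,0} = 1
G(6) = mex{1,1,0} = 2
G(7) = mex{2,0,1} = 3
G(8) = mex{3,1,0} = 2
G(9) = mex{2,2,1} = 0
G(10) = mex{0,3,0} = 1
G(11) = mex{1,2,1} = 0
G(12) = mex{0,0,2} = 1
G(13) = mex{1,1,3} = 0
G(14) = mex{0,0,2} = 1
G(15) = mex{1,1,0} = 2
G(16) = mex{2,0,1} = 3
G(17) = mex{3,1,0} = 2
G(18) = mex{2,2,1} = 0
G(19) = mex{0,3,0} = 1
G(20) = mex{1,2,1} = 0
G(21) = mex{0,0,2} = 1
G(22) = mex{1,1,3} = 0
G(23) = mex{0,0,2} = 1
G(24) = mex{1,1,0} = 2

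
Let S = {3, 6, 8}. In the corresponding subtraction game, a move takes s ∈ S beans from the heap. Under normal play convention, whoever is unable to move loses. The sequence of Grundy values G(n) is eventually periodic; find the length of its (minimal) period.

11

n :  0  1  2  3  4  5  6  7  8  9 10 11 12 13 14 15 16 17 18 19 20 21 22 23
G :  0  0  0  1  1  1  2  2  2  3  3  0  0  0  1  1  1  2  2  2  3  3  0  0
G(n+11) = G(n) holds for n = 0,…,7 (a full window of length max(S) = 8), so the sequence is purely periodic with period 11.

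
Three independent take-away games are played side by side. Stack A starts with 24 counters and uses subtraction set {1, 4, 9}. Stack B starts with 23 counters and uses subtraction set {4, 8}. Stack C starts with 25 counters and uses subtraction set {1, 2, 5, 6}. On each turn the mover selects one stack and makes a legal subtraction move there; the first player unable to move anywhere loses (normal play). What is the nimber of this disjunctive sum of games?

Stack A, S = {1, 4, 9}:
n :  0  1  2  3  4  5  6  7  8  9 10 11 12 13 14 15 16 17 18 19 20 21 22 23 24
G :  0  1  0  1  2  0  1  0  1  2  0  1  0  1  2  0  1  0  1  2  0  1  0  1  2
G_A(24) = 2.
Stack B, S = {4, 8}:
G(0) = 0
G(1) = mex{} = 0
G(2) = mex{} = 0
G(3) = mex{} = 0
G(4) = mex{0} = 1
G(5) = mex{0} = 1
G(6) = mex{0} = 1
G(7) = mex{0} = 1
G(8) = mex{1,0} = 2
G(9) = mex{1,0} = 2
G(10) = mex{1,0} = 2
G(11) = mex{1,0} = 2
G(12) = mex{2,1} = 0
G(13) = mex{2,1} = 0
G(14) = mex{2,1} = 0
G(15) = mex{2,1} = 0
G(16) = mex{0,2} = 1
G(17) = mex{0,2} = 1
G(18) = mex{0,2} = 1
G(19) = mex{0,2} = 1
G(20) = mex{1,0} = 2
G(21) = mex{1,0} = 2
G(22) = mex{1,0} = 2
G(23) = mex{1,0} = 2
G_B(23) = 2.
Stack C, S = {1, 2, 5, 6}:
G(0) = 0
G(1) = mex{0} = 1
G(2) = mex{1,0} = 2
G(3) = mex{2,1} = 0
G(4) = mex{0,2} = 1
G(5) = mex{1,0,0} = 2
G(6) = mex{2,1,1,0} = 3
G(7) = mex{3,2,2,1} = 0
G(8) = mex{0,3,0,2} = 1
G(9) = mex{1,0,1,0} = 2
G(10) = mex{2,1,2,1} = 0
G(11) = mex{0,2,3,2} = 1
G(12) = mex{1,0,0,3} = 2
G(13) = mex{2,1,1,0} = 3
G(14) = mex{3,2,2,1} = 0
G(15) = mex{0,3,0,2} = 1
G(16) = mex{1,0,1,0} = 2
G(17) = mex{2,1,2,1} = 0
G(18) = mex{0,2,3,2} = 1
G(19) = mex{1,0,0,3} = 2
G(20) = mex{2,1,1,0} = 3
G(21) = mex{3,2,2,1} = 0
G(22) = mex{0,3,0,2} = 1
G(23) = mex{1,0,1,0} = 2
G(24) = mex{2,1,2,1} = 0
G(25) = mex{0,2,3,2} = 1
G_C(25) = 1.
Combined Grundy value = 2 ⊕ 2 ⊕ 1 = 1.

1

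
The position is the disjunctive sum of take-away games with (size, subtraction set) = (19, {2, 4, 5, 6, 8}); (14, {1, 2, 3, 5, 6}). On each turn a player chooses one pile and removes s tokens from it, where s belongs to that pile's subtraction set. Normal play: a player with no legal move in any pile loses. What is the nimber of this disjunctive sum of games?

Pile A, S = {2, 4, 5, 6, 8}:
n :  0  1  2  3  4  5  6  7  8  9 10 11 12 13 14 15 16 17 18 19
G :  0  0  1  1  2  2  3  3  4  4  0  0  1  1  2  2  3  3  4  4
G_A(19) = 4.
Pile B, S = {1, 2, 3, 5, 6}:
G(0) = 0
G(1) = mex{0} = 1
G(2) = mex{1,0} = 2
G(3) = mex{2,1,0} = 3
G(4) = mex{3,2,1} = 0
G(5) = mex{0,3,2,0} = 1
G(6) = mex{1,0,3,1,0} = 2
G(7) = mex{2,1,0,2,1} = 3
G(8) = mex{3,2,1,3,2} = 0
G(9) = mex{0,3,2,0,3} = 1
G(10) = mex{1,0,3,1,0} = 2
G(11) = mex{2,1,0,2,1} = 3
G(12) = mex{3,2,1,3,2} = 0
G(13) = mex{0,3,2,0,3} = 1
G(14) = mex{1,0,3,1,0} = 2
G_B(14) = 2.
Combined Grundy value = 4 ⊕ 2 = 6.

6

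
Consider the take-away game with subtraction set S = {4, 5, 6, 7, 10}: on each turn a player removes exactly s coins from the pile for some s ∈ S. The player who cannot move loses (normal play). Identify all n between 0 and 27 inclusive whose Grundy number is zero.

n :  0  1  2  3  4  5  6  7  8  9 10 11 12 13 14 15 16 17 18 19 20 21 22 23 24 25 26 27
G :  0  0  0  0  1  1  1  1  2  2  2  2  3  3  0  0  0  0  1  1  1  1  2  2  2  2  3  3
P-positions are exactly the n with G(n) = 0.

0, 1, 2, 3, 14, 15, 16, 17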